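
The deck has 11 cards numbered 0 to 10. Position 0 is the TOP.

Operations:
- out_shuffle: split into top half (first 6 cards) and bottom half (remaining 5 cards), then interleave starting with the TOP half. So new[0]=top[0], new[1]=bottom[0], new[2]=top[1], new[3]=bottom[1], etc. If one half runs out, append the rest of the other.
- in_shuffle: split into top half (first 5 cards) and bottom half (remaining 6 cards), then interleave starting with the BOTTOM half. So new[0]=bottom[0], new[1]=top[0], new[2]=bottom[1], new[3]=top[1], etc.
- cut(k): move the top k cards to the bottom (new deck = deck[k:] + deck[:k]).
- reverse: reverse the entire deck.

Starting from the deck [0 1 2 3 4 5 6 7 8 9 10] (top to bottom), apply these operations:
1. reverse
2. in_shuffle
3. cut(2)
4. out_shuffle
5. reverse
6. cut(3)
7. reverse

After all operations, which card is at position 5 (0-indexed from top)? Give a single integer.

Answer: 9

Derivation:
After op 1 (reverse): [10 9 8 7 6 5 4 3 2 1 0]
After op 2 (in_shuffle): [5 10 4 9 3 8 2 7 1 6 0]
After op 3 (cut(2)): [4 9 3 8 2 7 1 6 0 5 10]
After op 4 (out_shuffle): [4 1 9 6 3 0 8 5 2 10 7]
After op 5 (reverse): [7 10 2 5 8 0 3 6 9 1 4]
After op 6 (cut(3)): [5 8 0 3 6 9 1 4 7 10 2]
After op 7 (reverse): [2 10 7 4 1 9 6 3 0 8 5]
Position 5: card 9.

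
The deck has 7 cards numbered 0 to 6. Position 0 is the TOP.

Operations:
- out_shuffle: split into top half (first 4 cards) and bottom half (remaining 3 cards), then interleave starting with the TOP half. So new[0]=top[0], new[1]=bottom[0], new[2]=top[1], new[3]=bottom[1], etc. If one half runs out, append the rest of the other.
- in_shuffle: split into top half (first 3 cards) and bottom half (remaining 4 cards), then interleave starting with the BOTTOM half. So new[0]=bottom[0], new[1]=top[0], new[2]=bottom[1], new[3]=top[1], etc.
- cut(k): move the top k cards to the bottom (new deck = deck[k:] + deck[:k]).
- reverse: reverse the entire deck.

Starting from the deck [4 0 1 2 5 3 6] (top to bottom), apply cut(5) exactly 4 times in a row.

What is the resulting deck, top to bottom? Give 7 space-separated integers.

Answer: 6 4 0 1 2 5 3

Derivation:
After op 1 (cut(5)): [3 6 4 0 1 2 5]
After op 2 (cut(5)): [2 5 3 6 4 0 1]
After op 3 (cut(5)): [0 1 2 5 3 6 4]
After op 4 (cut(5)): [6 4 0 1 2 5 3]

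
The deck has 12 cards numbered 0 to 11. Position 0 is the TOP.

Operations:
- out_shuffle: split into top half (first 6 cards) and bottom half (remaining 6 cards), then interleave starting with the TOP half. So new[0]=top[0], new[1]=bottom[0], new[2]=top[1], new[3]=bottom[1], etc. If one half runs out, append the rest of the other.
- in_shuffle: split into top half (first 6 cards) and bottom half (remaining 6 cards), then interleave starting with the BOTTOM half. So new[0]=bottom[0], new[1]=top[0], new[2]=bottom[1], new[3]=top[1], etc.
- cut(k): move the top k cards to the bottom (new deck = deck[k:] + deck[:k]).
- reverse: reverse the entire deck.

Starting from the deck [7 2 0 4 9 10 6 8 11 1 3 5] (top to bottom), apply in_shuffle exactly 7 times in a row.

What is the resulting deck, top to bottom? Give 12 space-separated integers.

After op 1 (in_shuffle): [6 7 8 2 11 0 1 4 3 9 5 10]
After op 2 (in_shuffle): [1 6 4 7 3 8 9 2 5 11 10 0]
After op 3 (in_shuffle): [9 1 2 6 5 4 11 7 10 3 0 8]
After op 4 (in_shuffle): [11 9 7 1 10 2 3 6 0 5 8 4]
After op 5 (in_shuffle): [3 11 6 9 0 7 5 1 8 10 4 2]
After op 6 (in_shuffle): [5 3 1 11 8 6 10 9 4 0 2 7]
After op 7 (in_shuffle): [10 5 9 3 4 1 0 11 2 8 7 6]

Answer: 10 5 9 3 4 1 0 11 2 8 7 6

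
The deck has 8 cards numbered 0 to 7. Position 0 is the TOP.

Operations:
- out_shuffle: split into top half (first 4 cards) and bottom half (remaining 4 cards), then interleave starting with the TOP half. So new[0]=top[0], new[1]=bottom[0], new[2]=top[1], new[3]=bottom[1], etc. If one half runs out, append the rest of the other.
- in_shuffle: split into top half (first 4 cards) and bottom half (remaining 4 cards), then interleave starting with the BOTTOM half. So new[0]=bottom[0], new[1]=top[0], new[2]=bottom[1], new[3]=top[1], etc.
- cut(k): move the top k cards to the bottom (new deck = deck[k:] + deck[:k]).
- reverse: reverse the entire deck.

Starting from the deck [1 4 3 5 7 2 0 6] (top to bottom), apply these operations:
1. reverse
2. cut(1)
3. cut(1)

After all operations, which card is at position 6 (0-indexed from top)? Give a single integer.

After op 1 (reverse): [6 0 2 7 5 3 4 1]
After op 2 (cut(1)): [0 2 7 5 3 4 1 6]
After op 3 (cut(1)): [2 7 5 3 4 1 6 0]
Position 6: card 6.

Answer: 6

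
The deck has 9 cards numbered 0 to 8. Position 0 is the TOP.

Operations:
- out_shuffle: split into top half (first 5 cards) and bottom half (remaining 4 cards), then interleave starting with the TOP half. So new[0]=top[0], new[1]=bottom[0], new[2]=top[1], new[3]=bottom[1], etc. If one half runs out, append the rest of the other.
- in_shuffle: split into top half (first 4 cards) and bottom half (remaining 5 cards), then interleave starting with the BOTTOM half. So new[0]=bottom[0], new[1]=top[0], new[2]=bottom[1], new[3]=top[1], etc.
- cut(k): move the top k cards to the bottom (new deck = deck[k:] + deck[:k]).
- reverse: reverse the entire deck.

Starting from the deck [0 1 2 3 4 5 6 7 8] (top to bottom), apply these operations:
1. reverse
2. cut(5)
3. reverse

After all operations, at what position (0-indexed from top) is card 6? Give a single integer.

After op 1 (reverse): [8 7 6 5 4 3 2 1 0]
After op 2 (cut(5)): [3 2 1 0 8 7 6 5 4]
After op 3 (reverse): [4 5 6 7 8 0 1 2 3]
Card 6 is at position 2.

Answer: 2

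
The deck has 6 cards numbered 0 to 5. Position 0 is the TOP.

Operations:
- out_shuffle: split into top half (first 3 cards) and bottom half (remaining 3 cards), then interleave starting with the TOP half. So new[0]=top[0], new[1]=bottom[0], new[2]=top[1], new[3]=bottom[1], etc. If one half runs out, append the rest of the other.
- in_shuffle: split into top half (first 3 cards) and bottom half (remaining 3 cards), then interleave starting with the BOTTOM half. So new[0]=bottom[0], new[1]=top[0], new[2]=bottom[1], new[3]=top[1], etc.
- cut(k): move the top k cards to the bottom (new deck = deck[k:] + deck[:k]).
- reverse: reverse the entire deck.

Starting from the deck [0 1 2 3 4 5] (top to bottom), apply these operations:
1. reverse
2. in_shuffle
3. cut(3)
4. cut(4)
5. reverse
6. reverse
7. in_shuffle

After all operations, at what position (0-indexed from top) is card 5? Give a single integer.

After op 1 (reverse): [5 4 3 2 1 0]
After op 2 (in_shuffle): [2 5 1 4 0 3]
After op 3 (cut(3)): [4 0 3 2 5 1]
After op 4 (cut(4)): [5 1 4 0 3 2]
After op 5 (reverse): [2 3 0 4 1 5]
After op 6 (reverse): [5 1 4 0 3 2]
After op 7 (in_shuffle): [0 5 3 1 2 4]
Card 5 is at position 1.

Answer: 1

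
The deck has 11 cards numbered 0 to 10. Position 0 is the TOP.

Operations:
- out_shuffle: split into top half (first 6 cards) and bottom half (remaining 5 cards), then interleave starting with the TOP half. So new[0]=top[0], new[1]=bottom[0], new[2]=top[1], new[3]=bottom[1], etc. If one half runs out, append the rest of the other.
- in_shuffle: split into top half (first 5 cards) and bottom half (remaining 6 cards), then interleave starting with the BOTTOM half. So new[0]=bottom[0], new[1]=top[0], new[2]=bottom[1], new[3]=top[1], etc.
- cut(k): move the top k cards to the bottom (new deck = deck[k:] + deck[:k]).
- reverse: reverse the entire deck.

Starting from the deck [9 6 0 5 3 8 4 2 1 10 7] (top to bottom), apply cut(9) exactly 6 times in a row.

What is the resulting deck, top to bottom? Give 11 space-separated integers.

After op 1 (cut(9)): [10 7 9 6 0 5 3 8 4 2 1]
After op 2 (cut(9)): [2 1 10 7 9 6 0 5 3 8 4]
After op 3 (cut(9)): [8 4 2 1 10 7 9 6 0 5 3]
After op 4 (cut(9)): [5 3 8 4 2 1 10 7 9 6 0]
After op 5 (cut(9)): [6 0 5 3 8 4 2 1 10 7 9]
After op 6 (cut(9)): [7 9 6 0 5 3 8 4 2 1 10]

Answer: 7 9 6 0 5 3 8 4 2 1 10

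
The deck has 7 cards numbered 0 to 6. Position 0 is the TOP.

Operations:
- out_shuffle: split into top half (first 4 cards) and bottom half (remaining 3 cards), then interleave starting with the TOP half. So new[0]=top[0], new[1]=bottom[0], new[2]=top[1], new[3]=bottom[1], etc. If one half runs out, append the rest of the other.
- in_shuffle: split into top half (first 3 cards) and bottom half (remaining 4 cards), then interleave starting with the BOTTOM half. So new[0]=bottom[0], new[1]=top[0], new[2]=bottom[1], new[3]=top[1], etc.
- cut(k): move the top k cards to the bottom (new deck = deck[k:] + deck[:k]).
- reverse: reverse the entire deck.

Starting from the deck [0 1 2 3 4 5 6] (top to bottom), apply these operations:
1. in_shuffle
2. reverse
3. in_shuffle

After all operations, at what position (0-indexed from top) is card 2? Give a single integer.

Answer: 3

Derivation:
After op 1 (in_shuffle): [3 0 4 1 5 2 6]
After op 2 (reverse): [6 2 5 1 4 0 3]
After op 3 (in_shuffle): [1 6 4 2 0 5 3]
Card 2 is at position 3.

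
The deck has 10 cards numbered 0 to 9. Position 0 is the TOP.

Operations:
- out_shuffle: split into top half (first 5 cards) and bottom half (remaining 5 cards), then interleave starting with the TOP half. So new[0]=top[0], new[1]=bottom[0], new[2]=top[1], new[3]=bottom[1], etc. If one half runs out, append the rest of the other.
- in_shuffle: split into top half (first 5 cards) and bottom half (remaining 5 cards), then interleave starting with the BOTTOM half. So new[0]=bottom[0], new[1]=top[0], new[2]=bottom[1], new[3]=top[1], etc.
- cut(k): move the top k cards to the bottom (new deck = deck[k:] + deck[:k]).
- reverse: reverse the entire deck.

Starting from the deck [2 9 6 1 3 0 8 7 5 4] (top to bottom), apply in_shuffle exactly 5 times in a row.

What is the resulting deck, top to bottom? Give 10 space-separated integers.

After op 1 (in_shuffle): [0 2 8 9 7 6 5 1 4 3]
After op 2 (in_shuffle): [6 0 5 2 1 8 4 9 3 7]
After op 3 (in_shuffle): [8 6 4 0 9 5 3 2 7 1]
After op 4 (in_shuffle): [5 8 3 6 2 4 7 0 1 9]
After op 5 (in_shuffle): [4 5 7 8 0 3 1 6 9 2]

Answer: 4 5 7 8 0 3 1 6 9 2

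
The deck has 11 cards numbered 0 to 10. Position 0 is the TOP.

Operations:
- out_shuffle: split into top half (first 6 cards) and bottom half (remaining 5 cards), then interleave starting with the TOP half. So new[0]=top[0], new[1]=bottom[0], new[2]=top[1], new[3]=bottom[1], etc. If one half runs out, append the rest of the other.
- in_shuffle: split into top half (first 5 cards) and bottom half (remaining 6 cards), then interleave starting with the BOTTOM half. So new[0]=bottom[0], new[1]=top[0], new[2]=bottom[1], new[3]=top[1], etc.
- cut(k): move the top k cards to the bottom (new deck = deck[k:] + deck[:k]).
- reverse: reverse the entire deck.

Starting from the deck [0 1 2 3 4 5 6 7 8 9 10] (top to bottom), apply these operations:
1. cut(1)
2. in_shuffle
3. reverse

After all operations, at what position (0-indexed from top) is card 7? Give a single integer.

After op 1 (cut(1)): [1 2 3 4 5 6 7 8 9 10 0]
After op 2 (in_shuffle): [6 1 7 2 8 3 9 4 10 5 0]
After op 3 (reverse): [0 5 10 4 9 3 8 2 7 1 6]
Card 7 is at position 8.

Answer: 8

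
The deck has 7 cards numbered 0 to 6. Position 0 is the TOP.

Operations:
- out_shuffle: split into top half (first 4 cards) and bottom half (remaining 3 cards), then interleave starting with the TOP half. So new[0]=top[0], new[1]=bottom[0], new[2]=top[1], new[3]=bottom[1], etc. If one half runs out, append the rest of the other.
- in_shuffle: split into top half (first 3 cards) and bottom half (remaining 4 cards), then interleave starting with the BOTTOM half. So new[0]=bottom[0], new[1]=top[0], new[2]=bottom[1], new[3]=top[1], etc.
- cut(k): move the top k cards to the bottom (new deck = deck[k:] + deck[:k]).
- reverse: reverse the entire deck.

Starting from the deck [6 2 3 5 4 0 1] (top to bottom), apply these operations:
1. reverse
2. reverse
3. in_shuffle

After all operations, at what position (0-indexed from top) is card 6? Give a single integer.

Answer: 1

Derivation:
After op 1 (reverse): [1 0 4 5 3 2 6]
After op 2 (reverse): [6 2 3 5 4 0 1]
After op 3 (in_shuffle): [5 6 4 2 0 3 1]
Card 6 is at position 1.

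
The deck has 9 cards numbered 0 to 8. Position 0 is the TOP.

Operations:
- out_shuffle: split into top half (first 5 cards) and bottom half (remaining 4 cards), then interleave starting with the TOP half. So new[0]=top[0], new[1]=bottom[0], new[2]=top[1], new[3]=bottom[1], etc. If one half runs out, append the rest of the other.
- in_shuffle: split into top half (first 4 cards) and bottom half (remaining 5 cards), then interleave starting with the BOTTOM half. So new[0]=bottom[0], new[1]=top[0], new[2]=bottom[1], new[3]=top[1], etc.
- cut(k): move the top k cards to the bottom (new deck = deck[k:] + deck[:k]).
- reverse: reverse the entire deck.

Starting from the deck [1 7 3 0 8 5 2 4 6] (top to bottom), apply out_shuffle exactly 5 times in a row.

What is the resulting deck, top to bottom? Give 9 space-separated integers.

After op 1 (out_shuffle): [1 5 7 2 3 4 0 6 8]
After op 2 (out_shuffle): [1 4 5 0 7 6 2 8 3]
After op 3 (out_shuffle): [1 6 4 2 5 8 0 3 7]
After op 4 (out_shuffle): [1 8 6 0 4 3 2 7 5]
After op 5 (out_shuffle): [1 3 8 2 6 7 0 5 4]

Answer: 1 3 8 2 6 7 0 5 4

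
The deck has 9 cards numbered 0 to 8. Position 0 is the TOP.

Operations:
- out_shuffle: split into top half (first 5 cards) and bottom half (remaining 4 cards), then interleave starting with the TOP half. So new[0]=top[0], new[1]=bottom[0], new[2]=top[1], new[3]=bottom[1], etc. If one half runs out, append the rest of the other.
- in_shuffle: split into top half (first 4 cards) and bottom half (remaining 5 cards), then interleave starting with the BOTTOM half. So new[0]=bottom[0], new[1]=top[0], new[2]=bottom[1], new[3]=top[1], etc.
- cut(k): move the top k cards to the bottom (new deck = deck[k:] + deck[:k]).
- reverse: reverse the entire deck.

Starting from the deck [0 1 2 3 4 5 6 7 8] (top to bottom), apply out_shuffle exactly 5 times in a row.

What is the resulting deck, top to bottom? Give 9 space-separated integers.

After op 1 (out_shuffle): [0 5 1 6 2 7 3 8 4]
After op 2 (out_shuffle): [0 7 5 3 1 8 6 4 2]
After op 3 (out_shuffle): [0 8 7 6 5 4 3 2 1]
After op 4 (out_shuffle): [0 4 8 3 7 2 6 1 5]
After op 5 (out_shuffle): [0 2 4 6 8 1 3 5 7]

Answer: 0 2 4 6 8 1 3 5 7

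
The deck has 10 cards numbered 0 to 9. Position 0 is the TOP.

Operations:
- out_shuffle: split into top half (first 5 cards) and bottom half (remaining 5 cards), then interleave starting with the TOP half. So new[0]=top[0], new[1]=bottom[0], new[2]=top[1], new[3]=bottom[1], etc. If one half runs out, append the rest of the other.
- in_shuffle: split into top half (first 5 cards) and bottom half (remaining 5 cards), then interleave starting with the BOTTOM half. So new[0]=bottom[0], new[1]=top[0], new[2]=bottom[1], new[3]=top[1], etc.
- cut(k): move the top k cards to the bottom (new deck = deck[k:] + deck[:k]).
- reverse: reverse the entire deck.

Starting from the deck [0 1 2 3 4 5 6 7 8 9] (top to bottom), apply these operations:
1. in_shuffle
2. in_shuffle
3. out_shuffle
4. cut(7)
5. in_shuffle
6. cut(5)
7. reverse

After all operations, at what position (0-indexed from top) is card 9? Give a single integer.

After op 1 (in_shuffle): [5 0 6 1 7 2 8 3 9 4]
After op 2 (in_shuffle): [2 5 8 0 3 6 9 1 4 7]
After op 3 (out_shuffle): [2 6 5 9 8 1 0 4 3 7]
After op 4 (cut(7)): [4 3 7 2 6 5 9 8 1 0]
After op 5 (in_shuffle): [5 4 9 3 8 7 1 2 0 6]
After op 6 (cut(5)): [7 1 2 0 6 5 4 9 3 8]
After op 7 (reverse): [8 3 9 4 5 6 0 2 1 7]
Card 9 is at position 2.

Answer: 2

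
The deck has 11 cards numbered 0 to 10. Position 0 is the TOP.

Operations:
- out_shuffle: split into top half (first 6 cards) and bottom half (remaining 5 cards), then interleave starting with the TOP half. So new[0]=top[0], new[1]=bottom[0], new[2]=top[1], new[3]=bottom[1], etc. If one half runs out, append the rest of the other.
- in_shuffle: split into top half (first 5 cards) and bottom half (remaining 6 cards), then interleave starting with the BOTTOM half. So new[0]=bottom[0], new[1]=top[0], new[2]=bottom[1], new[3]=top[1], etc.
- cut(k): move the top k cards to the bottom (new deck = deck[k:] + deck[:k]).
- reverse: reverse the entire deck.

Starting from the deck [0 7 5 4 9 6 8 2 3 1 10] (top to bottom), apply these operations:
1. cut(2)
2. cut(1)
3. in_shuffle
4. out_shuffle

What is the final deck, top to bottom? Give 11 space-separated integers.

Answer: 3 0 4 8 1 7 9 2 10 5 6

Derivation:
After op 1 (cut(2)): [5 4 9 6 8 2 3 1 10 0 7]
After op 2 (cut(1)): [4 9 6 8 2 3 1 10 0 7 5]
After op 3 (in_shuffle): [3 4 1 9 10 6 0 8 7 2 5]
After op 4 (out_shuffle): [3 0 4 8 1 7 9 2 10 5 6]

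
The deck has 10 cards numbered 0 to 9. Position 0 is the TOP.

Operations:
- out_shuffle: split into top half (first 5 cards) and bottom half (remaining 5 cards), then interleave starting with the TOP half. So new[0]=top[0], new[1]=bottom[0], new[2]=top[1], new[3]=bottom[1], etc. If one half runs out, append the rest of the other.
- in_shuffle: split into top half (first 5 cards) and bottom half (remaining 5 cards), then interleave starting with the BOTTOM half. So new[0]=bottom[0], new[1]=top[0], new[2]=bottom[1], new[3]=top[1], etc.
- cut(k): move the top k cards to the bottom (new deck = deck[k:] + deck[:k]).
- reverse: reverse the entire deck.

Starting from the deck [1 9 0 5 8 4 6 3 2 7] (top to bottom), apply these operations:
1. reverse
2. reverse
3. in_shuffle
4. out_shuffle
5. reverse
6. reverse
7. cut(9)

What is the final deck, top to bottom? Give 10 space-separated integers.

After op 1 (reverse): [7 2 3 6 4 8 5 0 9 1]
After op 2 (reverse): [1 9 0 5 8 4 6 3 2 7]
After op 3 (in_shuffle): [4 1 6 9 3 0 2 5 7 8]
After op 4 (out_shuffle): [4 0 1 2 6 5 9 7 3 8]
After op 5 (reverse): [8 3 7 9 5 6 2 1 0 4]
After op 6 (reverse): [4 0 1 2 6 5 9 7 3 8]
After op 7 (cut(9)): [8 4 0 1 2 6 5 9 7 3]

Answer: 8 4 0 1 2 6 5 9 7 3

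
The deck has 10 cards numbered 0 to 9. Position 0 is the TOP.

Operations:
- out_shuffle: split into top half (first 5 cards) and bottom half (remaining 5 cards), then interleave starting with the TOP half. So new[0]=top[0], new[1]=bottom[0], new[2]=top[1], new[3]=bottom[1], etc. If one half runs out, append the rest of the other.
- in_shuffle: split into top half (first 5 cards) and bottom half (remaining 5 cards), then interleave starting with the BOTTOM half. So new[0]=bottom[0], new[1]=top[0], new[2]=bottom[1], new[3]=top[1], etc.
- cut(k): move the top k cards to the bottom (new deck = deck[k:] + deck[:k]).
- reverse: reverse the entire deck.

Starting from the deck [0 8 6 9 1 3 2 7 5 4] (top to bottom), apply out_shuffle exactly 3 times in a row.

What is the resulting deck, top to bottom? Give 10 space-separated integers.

Answer: 0 5 7 2 3 1 9 6 8 4

Derivation:
After op 1 (out_shuffle): [0 3 8 2 6 7 9 5 1 4]
After op 2 (out_shuffle): [0 7 3 9 8 5 2 1 6 4]
After op 3 (out_shuffle): [0 5 7 2 3 1 9 6 8 4]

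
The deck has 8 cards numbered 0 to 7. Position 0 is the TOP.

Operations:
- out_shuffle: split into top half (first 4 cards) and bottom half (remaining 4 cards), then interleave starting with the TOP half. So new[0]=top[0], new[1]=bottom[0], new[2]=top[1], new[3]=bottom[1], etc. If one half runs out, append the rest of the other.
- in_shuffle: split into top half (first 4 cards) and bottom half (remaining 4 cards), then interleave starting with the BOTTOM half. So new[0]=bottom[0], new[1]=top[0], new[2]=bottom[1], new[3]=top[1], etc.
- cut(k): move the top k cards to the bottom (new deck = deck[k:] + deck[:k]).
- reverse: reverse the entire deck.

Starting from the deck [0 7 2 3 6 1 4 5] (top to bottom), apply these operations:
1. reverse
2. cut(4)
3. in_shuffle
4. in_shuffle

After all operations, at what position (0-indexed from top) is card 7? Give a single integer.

Answer: 2

Derivation:
After op 1 (reverse): [5 4 1 6 3 2 7 0]
After op 2 (cut(4)): [3 2 7 0 5 4 1 6]
After op 3 (in_shuffle): [5 3 4 2 1 7 6 0]
After op 4 (in_shuffle): [1 5 7 3 6 4 0 2]
Card 7 is at position 2.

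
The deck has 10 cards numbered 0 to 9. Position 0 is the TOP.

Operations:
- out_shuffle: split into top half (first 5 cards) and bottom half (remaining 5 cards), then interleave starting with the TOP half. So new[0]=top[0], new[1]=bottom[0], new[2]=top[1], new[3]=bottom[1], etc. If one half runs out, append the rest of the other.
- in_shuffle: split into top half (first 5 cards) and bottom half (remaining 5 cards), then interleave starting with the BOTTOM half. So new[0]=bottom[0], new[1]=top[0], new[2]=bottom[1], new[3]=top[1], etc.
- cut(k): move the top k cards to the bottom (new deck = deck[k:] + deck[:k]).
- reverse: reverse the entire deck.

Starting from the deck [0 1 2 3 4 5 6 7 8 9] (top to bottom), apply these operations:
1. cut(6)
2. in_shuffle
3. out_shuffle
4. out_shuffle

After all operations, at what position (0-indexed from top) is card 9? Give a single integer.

Answer: 1

Derivation:
After op 1 (cut(6)): [6 7 8 9 0 1 2 3 4 5]
After op 2 (in_shuffle): [1 6 2 7 3 8 4 9 5 0]
After op 3 (out_shuffle): [1 8 6 4 2 9 7 5 3 0]
After op 4 (out_shuffle): [1 9 8 7 6 5 4 3 2 0]
Card 9 is at position 1.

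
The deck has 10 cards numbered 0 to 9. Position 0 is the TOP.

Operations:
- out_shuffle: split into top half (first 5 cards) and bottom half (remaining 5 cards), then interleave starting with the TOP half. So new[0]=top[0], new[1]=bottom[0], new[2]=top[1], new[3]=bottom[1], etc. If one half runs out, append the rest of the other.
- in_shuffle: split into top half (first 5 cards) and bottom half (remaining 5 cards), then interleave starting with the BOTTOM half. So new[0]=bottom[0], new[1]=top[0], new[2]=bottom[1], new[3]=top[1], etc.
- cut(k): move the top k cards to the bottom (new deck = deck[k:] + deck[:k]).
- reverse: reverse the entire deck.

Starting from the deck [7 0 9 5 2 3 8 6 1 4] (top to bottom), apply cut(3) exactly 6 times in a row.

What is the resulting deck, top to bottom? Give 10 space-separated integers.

Answer: 1 4 7 0 9 5 2 3 8 6

Derivation:
After op 1 (cut(3)): [5 2 3 8 6 1 4 7 0 9]
After op 2 (cut(3)): [8 6 1 4 7 0 9 5 2 3]
After op 3 (cut(3)): [4 7 0 9 5 2 3 8 6 1]
After op 4 (cut(3)): [9 5 2 3 8 6 1 4 7 0]
After op 5 (cut(3)): [3 8 6 1 4 7 0 9 5 2]
After op 6 (cut(3)): [1 4 7 0 9 5 2 3 8 6]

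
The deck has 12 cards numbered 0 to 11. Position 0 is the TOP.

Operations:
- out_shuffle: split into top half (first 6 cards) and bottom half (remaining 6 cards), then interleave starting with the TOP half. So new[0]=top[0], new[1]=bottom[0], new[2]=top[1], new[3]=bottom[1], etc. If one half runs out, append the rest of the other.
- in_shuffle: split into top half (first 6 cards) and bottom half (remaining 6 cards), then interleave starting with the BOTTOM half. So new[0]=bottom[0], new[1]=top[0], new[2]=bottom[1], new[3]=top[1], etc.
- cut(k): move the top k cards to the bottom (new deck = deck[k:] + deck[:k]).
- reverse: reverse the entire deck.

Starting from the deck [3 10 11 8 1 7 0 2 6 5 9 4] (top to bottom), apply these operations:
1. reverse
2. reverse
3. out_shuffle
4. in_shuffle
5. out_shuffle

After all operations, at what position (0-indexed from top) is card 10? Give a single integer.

Answer: 10

Derivation:
After op 1 (reverse): [4 9 5 6 2 0 7 1 8 11 10 3]
After op 2 (reverse): [3 10 11 8 1 7 0 2 6 5 9 4]
After op 3 (out_shuffle): [3 0 10 2 11 6 8 5 1 9 7 4]
After op 4 (in_shuffle): [8 3 5 0 1 10 9 2 7 11 4 6]
After op 5 (out_shuffle): [8 9 3 2 5 7 0 11 1 4 10 6]
Card 10 is at position 10.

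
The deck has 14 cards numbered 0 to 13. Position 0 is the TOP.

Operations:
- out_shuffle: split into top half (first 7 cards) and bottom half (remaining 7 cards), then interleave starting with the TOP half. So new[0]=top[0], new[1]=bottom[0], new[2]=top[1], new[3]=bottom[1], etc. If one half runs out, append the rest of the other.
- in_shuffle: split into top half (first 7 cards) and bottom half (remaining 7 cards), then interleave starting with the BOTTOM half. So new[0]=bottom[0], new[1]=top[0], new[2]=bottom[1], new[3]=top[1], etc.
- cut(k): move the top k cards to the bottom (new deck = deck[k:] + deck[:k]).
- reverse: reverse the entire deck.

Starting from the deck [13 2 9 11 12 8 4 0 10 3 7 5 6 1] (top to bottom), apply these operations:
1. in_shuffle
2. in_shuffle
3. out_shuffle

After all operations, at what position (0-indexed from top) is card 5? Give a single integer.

After op 1 (in_shuffle): [0 13 10 2 3 9 7 11 5 12 6 8 1 4]
After op 2 (in_shuffle): [11 0 5 13 12 10 6 2 8 3 1 9 4 7]
After op 3 (out_shuffle): [11 2 0 8 5 3 13 1 12 9 10 4 6 7]
Card 5 is at position 4.

Answer: 4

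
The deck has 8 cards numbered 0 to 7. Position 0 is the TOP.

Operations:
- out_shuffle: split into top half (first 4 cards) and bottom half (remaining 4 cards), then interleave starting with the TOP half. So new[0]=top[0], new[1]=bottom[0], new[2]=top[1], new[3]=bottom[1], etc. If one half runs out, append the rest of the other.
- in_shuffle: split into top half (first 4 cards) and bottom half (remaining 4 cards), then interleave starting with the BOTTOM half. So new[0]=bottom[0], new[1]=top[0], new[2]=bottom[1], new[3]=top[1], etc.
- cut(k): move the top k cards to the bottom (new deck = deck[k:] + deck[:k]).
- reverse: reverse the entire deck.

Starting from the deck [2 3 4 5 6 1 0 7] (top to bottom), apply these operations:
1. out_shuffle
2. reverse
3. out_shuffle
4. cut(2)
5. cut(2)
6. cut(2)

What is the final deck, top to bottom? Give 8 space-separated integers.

Answer: 4 2 7 1 5 3 0 6

Derivation:
After op 1 (out_shuffle): [2 6 3 1 4 0 5 7]
After op 2 (reverse): [7 5 0 4 1 3 6 2]
After op 3 (out_shuffle): [7 1 5 3 0 6 4 2]
After op 4 (cut(2)): [5 3 0 6 4 2 7 1]
After op 5 (cut(2)): [0 6 4 2 7 1 5 3]
After op 6 (cut(2)): [4 2 7 1 5 3 0 6]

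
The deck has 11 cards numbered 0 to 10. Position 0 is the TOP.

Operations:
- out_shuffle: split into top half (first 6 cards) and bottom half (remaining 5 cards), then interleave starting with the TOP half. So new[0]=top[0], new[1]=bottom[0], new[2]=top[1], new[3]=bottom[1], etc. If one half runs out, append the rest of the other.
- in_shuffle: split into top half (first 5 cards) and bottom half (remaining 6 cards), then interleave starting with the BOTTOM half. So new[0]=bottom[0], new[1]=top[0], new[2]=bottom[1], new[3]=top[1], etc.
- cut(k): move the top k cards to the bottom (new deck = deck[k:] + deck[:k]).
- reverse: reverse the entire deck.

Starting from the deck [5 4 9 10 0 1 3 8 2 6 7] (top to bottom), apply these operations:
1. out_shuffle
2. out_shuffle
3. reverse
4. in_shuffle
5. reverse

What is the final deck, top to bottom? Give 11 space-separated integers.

After op 1 (out_shuffle): [5 3 4 8 9 2 10 6 0 7 1]
After op 2 (out_shuffle): [5 10 3 6 4 0 8 7 9 1 2]
After op 3 (reverse): [2 1 9 7 8 0 4 6 3 10 5]
After op 4 (in_shuffle): [0 2 4 1 6 9 3 7 10 8 5]
After op 5 (reverse): [5 8 10 7 3 9 6 1 4 2 0]

Answer: 5 8 10 7 3 9 6 1 4 2 0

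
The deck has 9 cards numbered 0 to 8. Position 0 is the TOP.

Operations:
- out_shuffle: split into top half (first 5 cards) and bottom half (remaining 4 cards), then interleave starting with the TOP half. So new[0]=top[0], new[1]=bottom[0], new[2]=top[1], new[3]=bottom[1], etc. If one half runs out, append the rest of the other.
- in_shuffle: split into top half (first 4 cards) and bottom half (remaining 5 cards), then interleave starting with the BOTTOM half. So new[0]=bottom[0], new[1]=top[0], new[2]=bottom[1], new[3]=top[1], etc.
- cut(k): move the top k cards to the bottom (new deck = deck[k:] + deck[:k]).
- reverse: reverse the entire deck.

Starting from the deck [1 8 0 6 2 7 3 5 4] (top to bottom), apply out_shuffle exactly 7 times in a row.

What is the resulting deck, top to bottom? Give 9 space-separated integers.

After op 1 (out_shuffle): [1 7 8 3 0 5 6 4 2]
After op 2 (out_shuffle): [1 5 7 6 8 4 3 2 0]
After op 3 (out_shuffle): [1 4 5 3 7 2 6 0 8]
After op 4 (out_shuffle): [1 2 4 6 5 0 3 8 7]
After op 5 (out_shuffle): [1 0 2 3 4 8 6 7 5]
After op 6 (out_shuffle): [1 8 0 6 2 7 3 5 4]
After op 7 (out_shuffle): [1 7 8 3 0 5 6 4 2]

Answer: 1 7 8 3 0 5 6 4 2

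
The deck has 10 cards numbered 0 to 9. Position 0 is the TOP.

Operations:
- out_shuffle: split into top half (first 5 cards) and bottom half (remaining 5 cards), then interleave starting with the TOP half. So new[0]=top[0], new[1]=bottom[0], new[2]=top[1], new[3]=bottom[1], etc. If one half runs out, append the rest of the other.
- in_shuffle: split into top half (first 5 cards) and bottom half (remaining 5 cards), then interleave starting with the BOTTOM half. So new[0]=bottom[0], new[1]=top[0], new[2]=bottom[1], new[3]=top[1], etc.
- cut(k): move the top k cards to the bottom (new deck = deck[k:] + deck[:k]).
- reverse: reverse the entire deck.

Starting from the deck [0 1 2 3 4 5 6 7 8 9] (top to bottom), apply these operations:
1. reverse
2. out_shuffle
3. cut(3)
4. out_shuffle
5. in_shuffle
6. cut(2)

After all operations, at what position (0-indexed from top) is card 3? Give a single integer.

After op 1 (reverse): [9 8 7 6 5 4 3 2 1 0]
After op 2 (out_shuffle): [9 4 8 3 7 2 6 1 5 0]
After op 3 (cut(3)): [3 7 2 6 1 5 0 9 4 8]
After op 4 (out_shuffle): [3 5 7 0 2 9 6 4 1 8]
After op 5 (in_shuffle): [9 3 6 5 4 7 1 0 8 2]
After op 6 (cut(2)): [6 5 4 7 1 0 8 2 9 3]
Card 3 is at position 9.

Answer: 9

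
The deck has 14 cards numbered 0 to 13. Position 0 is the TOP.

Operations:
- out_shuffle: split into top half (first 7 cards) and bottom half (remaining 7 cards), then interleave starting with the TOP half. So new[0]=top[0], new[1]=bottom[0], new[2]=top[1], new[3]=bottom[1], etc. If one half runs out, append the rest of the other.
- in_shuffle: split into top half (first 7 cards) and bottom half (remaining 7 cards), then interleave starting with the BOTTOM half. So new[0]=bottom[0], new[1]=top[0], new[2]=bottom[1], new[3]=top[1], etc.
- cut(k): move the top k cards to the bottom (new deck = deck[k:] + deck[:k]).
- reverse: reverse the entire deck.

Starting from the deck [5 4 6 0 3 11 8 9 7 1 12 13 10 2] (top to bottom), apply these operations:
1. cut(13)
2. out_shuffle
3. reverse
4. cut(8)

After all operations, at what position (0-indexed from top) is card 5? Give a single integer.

After op 1 (cut(13)): [2 5 4 6 0 3 11 8 9 7 1 12 13 10]
After op 2 (out_shuffle): [2 8 5 9 4 7 6 1 0 12 3 13 11 10]
After op 3 (reverse): [10 11 13 3 12 0 1 6 7 4 9 5 8 2]
After op 4 (cut(8)): [7 4 9 5 8 2 10 11 13 3 12 0 1 6]
Card 5 is at position 3.

Answer: 3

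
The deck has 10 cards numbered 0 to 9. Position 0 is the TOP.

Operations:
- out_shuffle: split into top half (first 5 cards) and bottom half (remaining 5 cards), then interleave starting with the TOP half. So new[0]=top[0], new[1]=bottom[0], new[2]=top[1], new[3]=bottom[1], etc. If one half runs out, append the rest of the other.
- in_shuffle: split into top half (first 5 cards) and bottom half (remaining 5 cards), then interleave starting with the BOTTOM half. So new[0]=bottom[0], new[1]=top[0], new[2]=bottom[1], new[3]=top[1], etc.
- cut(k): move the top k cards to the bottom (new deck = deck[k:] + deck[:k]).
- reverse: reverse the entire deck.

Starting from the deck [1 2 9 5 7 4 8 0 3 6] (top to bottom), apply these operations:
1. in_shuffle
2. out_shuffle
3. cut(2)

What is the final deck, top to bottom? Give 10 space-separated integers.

After op 1 (in_shuffle): [4 1 8 2 0 9 3 5 6 7]
After op 2 (out_shuffle): [4 9 1 3 8 5 2 6 0 7]
After op 3 (cut(2)): [1 3 8 5 2 6 0 7 4 9]

Answer: 1 3 8 5 2 6 0 7 4 9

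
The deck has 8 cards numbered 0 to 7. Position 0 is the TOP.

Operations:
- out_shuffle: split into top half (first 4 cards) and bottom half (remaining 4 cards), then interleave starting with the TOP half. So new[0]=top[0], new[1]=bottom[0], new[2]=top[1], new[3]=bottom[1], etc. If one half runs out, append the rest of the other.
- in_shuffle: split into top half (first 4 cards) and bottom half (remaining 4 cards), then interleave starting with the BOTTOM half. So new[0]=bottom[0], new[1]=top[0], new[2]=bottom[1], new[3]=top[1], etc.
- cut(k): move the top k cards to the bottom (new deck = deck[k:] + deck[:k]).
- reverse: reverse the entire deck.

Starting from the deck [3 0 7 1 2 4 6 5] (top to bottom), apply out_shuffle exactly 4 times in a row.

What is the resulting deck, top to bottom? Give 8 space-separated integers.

Answer: 3 2 0 4 7 6 1 5

Derivation:
After op 1 (out_shuffle): [3 2 0 4 7 6 1 5]
After op 2 (out_shuffle): [3 7 2 6 0 1 4 5]
After op 3 (out_shuffle): [3 0 7 1 2 4 6 5]
After op 4 (out_shuffle): [3 2 0 4 7 6 1 5]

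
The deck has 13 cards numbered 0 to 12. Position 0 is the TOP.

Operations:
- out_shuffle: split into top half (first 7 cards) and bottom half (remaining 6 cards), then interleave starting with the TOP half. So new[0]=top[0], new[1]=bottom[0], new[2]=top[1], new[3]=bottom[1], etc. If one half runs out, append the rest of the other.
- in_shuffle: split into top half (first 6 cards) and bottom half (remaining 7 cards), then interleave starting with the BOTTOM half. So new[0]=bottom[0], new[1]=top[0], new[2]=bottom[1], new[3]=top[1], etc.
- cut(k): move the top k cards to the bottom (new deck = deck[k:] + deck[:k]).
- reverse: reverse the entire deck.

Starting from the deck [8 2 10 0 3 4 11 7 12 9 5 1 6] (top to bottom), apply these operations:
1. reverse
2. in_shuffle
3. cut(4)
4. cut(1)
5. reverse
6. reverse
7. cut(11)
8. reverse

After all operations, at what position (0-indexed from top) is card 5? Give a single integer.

After op 1 (reverse): [6 1 5 9 12 7 11 4 3 0 10 2 8]
After op 2 (in_shuffle): [11 6 4 1 3 5 0 9 10 12 2 7 8]
After op 3 (cut(4)): [3 5 0 9 10 12 2 7 8 11 6 4 1]
After op 4 (cut(1)): [5 0 9 10 12 2 7 8 11 6 4 1 3]
After op 5 (reverse): [3 1 4 6 11 8 7 2 12 10 9 0 5]
After op 6 (reverse): [5 0 9 10 12 2 7 8 11 6 4 1 3]
After op 7 (cut(11)): [1 3 5 0 9 10 12 2 7 8 11 6 4]
After op 8 (reverse): [4 6 11 8 7 2 12 10 9 0 5 3 1]
Card 5 is at position 10.

Answer: 10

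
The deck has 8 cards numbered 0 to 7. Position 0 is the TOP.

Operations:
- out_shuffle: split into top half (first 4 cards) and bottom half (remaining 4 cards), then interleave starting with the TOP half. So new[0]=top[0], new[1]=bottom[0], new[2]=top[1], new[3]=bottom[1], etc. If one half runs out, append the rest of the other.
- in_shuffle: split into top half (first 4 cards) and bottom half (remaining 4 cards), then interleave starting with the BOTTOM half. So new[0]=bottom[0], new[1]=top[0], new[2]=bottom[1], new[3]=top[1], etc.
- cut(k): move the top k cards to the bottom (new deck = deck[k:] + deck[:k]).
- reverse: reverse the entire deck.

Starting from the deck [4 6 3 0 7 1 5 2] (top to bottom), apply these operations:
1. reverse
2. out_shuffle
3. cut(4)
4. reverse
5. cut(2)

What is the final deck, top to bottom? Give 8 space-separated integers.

Answer: 0 2 4 7 6 1 3 5

Derivation:
After op 1 (reverse): [2 5 1 7 0 3 6 4]
After op 2 (out_shuffle): [2 0 5 3 1 6 7 4]
After op 3 (cut(4)): [1 6 7 4 2 0 5 3]
After op 4 (reverse): [3 5 0 2 4 7 6 1]
After op 5 (cut(2)): [0 2 4 7 6 1 3 5]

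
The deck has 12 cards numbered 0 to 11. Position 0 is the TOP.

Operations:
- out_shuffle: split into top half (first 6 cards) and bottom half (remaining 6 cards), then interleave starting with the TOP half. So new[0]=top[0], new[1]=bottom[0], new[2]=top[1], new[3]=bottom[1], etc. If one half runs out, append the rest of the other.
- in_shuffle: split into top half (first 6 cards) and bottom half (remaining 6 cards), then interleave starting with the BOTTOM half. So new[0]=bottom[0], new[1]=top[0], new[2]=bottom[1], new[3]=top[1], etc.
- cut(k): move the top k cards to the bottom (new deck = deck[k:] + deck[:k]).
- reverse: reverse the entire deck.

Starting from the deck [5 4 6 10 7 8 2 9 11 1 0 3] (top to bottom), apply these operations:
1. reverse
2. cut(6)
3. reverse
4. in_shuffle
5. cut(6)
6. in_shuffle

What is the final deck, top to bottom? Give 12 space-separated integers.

Answer: 5 10 2 1 4 7 9 0 6 8 11 3

Derivation:
After op 1 (reverse): [3 0 1 11 9 2 8 7 10 6 4 5]
After op 2 (cut(6)): [8 7 10 6 4 5 3 0 1 11 9 2]
After op 3 (reverse): [2 9 11 1 0 3 5 4 6 10 7 8]
After op 4 (in_shuffle): [5 2 4 9 6 11 10 1 7 0 8 3]
After op 5 (cut(6)): [10 1 7 0 8 3 5 2 4 9 6 11]
After op 6 (in_shuffle): [5 10 2 1 4 7 9 0 6 8 11 3]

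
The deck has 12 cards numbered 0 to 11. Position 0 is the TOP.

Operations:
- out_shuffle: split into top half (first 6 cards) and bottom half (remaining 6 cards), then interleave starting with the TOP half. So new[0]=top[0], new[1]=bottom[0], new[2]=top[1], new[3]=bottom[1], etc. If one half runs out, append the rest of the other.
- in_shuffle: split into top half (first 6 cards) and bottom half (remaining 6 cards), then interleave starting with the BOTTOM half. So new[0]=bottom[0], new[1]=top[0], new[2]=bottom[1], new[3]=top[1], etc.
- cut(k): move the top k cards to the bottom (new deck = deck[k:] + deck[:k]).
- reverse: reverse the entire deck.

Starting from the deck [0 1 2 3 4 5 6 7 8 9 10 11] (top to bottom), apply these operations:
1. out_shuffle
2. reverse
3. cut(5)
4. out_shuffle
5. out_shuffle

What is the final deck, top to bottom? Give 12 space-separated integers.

After op 1 (out_shuffle): [0 6 1 7 2 8 3 9 4 10 5 11]
After op 2 (reverse): [11 5 10 4 9 3 8 2 7 1 6 0]
After op 3 (cut(5)): [3 8 2 7 1 6 0 11 5 10 4 9]
After op 4 (out_shuffle): [3 0 8 11 2 5 7 10 1 4 6 9]
After op 5 (out_shuffle): [3 7 0 10 8 1 11 4 2 6 5 9]

Answer: 3 7 0 10 8 1 11 4 2 6 5 9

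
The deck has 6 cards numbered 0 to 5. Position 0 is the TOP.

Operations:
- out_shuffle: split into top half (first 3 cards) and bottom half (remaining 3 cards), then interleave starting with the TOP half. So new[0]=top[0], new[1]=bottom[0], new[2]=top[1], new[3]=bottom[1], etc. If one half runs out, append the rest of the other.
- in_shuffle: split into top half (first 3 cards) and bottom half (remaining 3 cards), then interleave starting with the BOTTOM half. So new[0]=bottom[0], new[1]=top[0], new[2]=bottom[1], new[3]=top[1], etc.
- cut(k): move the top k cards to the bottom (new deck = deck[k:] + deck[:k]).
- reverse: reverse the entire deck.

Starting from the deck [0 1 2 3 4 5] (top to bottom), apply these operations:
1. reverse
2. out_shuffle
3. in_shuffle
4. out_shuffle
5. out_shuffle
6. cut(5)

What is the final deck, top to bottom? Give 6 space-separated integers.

Answer: 4 1 0 2 3 5

Derivation:
After op 1 (reverse): [5 4 3 2 1 0]
After op 2 (out_shuffle): [5 2 4 1 3 0]
After op 3 (in_shuffle): [1 5 3 2 0 4]
After op 4 (out_shuffle): [1 2 5 0 3 4]
After op 5 (out_shuffle): [1 0 2 3 5 4]
After op 6 (cut(5)): [4 1 0 2 3 5]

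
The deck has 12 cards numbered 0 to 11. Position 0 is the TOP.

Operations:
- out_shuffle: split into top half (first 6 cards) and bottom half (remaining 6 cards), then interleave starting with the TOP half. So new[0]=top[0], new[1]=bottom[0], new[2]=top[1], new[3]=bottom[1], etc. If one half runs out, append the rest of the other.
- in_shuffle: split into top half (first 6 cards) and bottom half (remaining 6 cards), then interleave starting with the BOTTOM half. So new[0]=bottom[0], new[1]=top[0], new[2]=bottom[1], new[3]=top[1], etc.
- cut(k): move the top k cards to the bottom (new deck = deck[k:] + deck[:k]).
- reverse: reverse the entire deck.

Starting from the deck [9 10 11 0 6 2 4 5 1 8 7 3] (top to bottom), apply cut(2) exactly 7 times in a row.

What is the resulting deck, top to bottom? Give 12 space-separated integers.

After op 1 (cut(2)): [11 0 6 2 4 5 1 8 7 3 9 10]
After op 2 (cut(2)): [6 2 4 5 1 8 7 3 9 10 11 0]
After op 3 (cut(2)): [4 5 1 8 7 3 9 10 11 0 6 2]
After op 4 (cut(2)): [1 8 7 3 9 10 11 0 6 2 4 5]
After op 5 (cut(2)): [7 3 9 10 11 0 6 2 4 5 1 8]
After op 6 (cut(2)): [9 10 11 0 6 2 4 5 1 8 7 3]
After op 7 (cut(2)): [11 0 6 2 4 5 1 8 7 3 9 10]

Answer: 11 0 6 2 4 5 1 8 7 3 9 10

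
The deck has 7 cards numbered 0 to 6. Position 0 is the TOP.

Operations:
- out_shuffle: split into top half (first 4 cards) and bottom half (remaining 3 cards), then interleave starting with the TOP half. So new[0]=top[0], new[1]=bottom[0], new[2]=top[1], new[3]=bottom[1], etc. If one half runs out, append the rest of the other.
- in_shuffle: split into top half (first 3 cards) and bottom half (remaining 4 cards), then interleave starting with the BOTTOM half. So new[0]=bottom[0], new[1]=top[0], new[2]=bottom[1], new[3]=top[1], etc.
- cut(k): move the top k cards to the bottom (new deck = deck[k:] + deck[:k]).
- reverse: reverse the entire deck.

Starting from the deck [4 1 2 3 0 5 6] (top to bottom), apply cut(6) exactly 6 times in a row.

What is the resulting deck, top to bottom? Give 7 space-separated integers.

After op 1 (cut(6)): [6 4 1 2 3 0 5]
After op 2 (cut(6)): [5 6 4 1 2 3 0]
After op 3 (cut(6)): [0 5 6 4 1 2 3]
After op 4 (cut(6)): [3 0 5 6 4 1 2]
After op 5 (cut(6)): [2 3 0 5 6 4 1]
After op 6 (cut(6)): [1 2 3 0 5 6 4]

Answer: 1 2 3 0 5 6 4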